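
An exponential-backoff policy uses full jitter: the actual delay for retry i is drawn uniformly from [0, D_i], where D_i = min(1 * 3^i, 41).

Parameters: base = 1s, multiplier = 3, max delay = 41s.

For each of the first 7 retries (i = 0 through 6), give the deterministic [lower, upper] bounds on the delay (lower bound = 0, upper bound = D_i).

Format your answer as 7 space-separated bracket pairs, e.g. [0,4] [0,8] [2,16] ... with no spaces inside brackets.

Computing bounds per retry:
  i=0: D_i=min(1*3^0,41)=1, bounds=[0,1]
  i=1: D_i=min(1*3^1,41)=3, bounds=[0,3]
  i=2: D_i=min(1*3^2,41)=9, bounds=[0,9]
  i=3: D_i=min(1*3^3,41)=27, bounds=[0,27]
  i=4: D_i=min(1*3^4,41)=41, bounds=[0,41]
  i=5: D_i=min(1*3^5,41)=41, bounds=[0,41]
  i=6: D_i=min(1*3^6,41)=41, bounds=[0,41]

Answer: [0,1] [0,3] [0,9] [0,27] [0,41] [0,41] [0,41]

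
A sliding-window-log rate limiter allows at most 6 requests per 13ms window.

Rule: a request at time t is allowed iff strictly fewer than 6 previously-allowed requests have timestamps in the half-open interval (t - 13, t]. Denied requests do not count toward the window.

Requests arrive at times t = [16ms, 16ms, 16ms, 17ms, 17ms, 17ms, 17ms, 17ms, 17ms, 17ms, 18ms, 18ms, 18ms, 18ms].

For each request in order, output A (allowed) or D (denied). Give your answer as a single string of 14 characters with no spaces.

Answer: AAAAAADDDDDDDD

Derivation:
Tracking allowed requests in the window:
  req#1 t=16ms: ALLOW
  req#2 t=16ms: ALLOW
  req#3 t=16ms: ALLOW
  req#4 t=17ms: ALLOW
  req#5 t=17ms: ALLOW
  req#6 t=17ms: ALLOW
  req#7 t=17ms: DENY
  req#8 t=17ms: DENY
  req#9 t=17ms: DENY
  req#10 t=17ms: DENY
  req#11 t=18ms: DENY
  req#12 t=18ms: DENY
  req#13 t=18ms: DENY
  req#14 t=18ms: DENY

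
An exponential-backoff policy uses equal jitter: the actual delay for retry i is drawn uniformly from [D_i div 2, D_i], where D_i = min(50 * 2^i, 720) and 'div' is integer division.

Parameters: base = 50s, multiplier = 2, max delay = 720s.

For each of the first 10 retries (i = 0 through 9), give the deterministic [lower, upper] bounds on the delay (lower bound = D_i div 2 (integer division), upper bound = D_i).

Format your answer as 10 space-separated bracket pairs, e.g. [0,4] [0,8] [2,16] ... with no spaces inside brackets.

Answer: [25,50] [50,100] [100,200] [200,400] [360,720] [360,720] [360,720] [360,720] [360,720] [360,720]

Derivation:
Computing bounds per retry:
  i=0: D_i=min(50*2^0,720)=50, bounds=[25,50]
  i=1: D_i=min(50*2^1,720)=100, bounds=[50,100]
  i=2: D_i=min(50*2^2,720)=200, bounds=[100,200]
  i=3: D_i=min(50*2^3,720)=400, bounds=[200,400]
  i=4: D_i=min(50*2^4,720)=720, bounds=[360,720]
  i=5: D_i=min(50*2^5,720)=720, bounds=[360,720]
  i=6: D_i=min(50*2^6,720)=720, bounds=[360,720]
  i=7: D_i=min(50*2^7,720)=720, bounds=[360,720]
  i=8: D_i=min(50*2^8,720)=720, bounds=[360,720]
  i=9: D_i=min(50*2^9,720)=720, bounds=[360,720]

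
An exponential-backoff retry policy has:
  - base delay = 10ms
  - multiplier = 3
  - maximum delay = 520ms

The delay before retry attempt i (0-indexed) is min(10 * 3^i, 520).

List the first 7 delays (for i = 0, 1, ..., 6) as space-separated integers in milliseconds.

Computing each delay:
  i=0: min(10*3^0, 520) = 10
  i=1: min(10*3^1, 520) = 30
  i=2: min(10*3^2, 520) = 90
  i=3: min(10*3^3, 520) = 270
  i=4: min(10*3^4, 520) = 520
  i=5: min(10*3^5, 520) = 520
  i=6: min(10*3^6, 520) = 520

Answer: 10 30 90 270 520 520 520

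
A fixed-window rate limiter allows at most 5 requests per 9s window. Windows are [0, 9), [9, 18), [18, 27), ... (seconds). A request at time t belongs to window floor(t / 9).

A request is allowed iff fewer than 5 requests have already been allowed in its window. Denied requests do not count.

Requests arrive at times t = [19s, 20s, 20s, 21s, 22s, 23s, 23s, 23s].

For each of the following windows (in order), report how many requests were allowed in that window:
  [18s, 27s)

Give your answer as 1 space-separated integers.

Answer: 5

Derivation:
Processing requests:
  req#1 t=19s (window 2): ALLOW
  req#2 t=20s (window 2): ALLOW
  req#3 t=20s (window 2): ALLOW
  req#4 t=21s (window 2): ALLOW
  req#5 t=22s (window 2): ALLOW
  req#6 t=23s (window 2): DENY
  req#7 t=23s (window 2): DENY
  req#8 t=23s (window 2): DENY

Allowed counts by window: 5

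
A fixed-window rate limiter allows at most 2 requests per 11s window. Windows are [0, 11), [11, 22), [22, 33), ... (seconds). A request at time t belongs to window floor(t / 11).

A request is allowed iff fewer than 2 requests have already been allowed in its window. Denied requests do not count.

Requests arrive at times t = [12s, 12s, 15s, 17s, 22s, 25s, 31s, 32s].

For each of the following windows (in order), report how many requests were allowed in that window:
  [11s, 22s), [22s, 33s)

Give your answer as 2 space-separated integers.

Answer: 2 2

Derivation:
Processing requests:
  req#1 t=12s (window 1): ALLOW
  req#2 t=12s (window 1): ALLOW
  req#3 t=15s (window 1): DENY
  req#4 t=17s (window 1): DENY
  req#5 t=22s (window 2): ALLOW
  req#6 t=25s (window 2): ALLOW
  req#7 t=31s (window 2): DENY
  req#8 t=32s (window 2): DENY

Allowed counts by window: 2 2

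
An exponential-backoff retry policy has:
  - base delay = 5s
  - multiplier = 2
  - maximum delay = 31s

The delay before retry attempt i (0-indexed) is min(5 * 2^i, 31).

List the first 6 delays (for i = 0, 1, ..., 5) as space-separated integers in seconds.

Computing each delay:
  i=0: min(5*2^0, 31) = 5
  i=1: min(5*2^1, 31) = 10
  i=2: min(5*2^2, 31) = 20
  i=3: min(5*2^3, 31) = 31
  i=4: min(5*2^4, 31) = 31
  i=5: min(5*2^5, 31) = 31

Answer: 5 10 20 31 31 31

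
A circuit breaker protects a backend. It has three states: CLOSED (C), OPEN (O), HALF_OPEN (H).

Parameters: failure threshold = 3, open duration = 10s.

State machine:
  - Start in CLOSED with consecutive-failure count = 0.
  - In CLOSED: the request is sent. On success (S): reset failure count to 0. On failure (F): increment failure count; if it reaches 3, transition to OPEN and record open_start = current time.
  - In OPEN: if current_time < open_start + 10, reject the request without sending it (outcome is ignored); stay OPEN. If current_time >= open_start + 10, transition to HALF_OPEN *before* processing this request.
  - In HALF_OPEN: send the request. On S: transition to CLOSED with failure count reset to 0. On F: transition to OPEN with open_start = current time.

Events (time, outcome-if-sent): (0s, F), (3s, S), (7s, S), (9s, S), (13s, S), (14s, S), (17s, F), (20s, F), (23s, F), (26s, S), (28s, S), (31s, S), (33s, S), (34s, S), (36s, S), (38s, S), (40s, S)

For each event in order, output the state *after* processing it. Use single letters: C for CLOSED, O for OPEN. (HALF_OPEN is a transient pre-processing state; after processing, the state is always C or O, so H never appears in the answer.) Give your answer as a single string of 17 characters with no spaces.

Answer: CCCCCCCCOOOOCCCCC

Derivation:
State after each event:
  event#1 t=0s outcome=F: state=CLOSED
  event#2 t=3s outcome=S: state=CLOSED
  event#3 t=7s outcome=S: state=CLOSED
  event#4 t=9s outcome=S: state=CLOSED
  event#5 t=13s outcome=S: state=CLOSED
  event#6 t=14s outcome=S: state=CLOSED
  event#7 t=17s outcome=F: state=CLOSED
  event#8 t=20s outcome=F: state=CLOSED
  event#9 t=23s outcome=F: state=OPEN
  event#10 t=26s outcome=S: state=OPEN
  event#11 t=28s outcome=S: state=OPEN
  event#12 t=31s outcome=S: state=OPEN
  event#13 t=33s outcome=S: state=CLOSED
  event#14 t=34s outcome=S: state=CLOSED
  event#15 t=36s outcome=S: state=CLOSED
  event#16 t=38s outcome=S: state=CLOSED
  event#17 t=40s outcome=S: state=CLOSED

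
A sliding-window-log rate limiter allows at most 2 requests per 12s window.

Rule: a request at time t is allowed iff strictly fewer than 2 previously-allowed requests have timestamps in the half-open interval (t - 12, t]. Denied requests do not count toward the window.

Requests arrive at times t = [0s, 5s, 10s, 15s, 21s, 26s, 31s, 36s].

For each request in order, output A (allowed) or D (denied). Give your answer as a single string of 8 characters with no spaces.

Answer: AADAADAA

Derivation:
Tracking allowed requests in the window:
  req#1 t=0s: ALLOW
  req#2 t=5s: ALLOW
  req#3 t=10s: DENY
  req#4 t=15s: ALLOW
  req#5 t=21s: ALLOW
  req#6 t=26s: DENY
  req#7 t=31s: ALLOW
  req#8 t=36s: ALLOW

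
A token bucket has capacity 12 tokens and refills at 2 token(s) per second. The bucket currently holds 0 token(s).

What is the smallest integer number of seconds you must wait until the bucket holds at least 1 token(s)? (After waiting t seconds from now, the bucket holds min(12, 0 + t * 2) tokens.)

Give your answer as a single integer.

Need 0 + t * 2 >= 1, so t >= 1/2.
Smallest integer t = ceil(1/2) = 1.

Answer: 1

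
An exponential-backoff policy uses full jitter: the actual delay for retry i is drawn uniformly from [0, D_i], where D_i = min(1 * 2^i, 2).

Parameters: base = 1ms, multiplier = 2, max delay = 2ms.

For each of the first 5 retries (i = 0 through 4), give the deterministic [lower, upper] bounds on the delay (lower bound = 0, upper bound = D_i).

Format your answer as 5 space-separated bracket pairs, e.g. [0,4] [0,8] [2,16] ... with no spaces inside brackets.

Answer: [0,1] [0,2] [0,2] [0,2] [0,2]

Derivation:
Computing bounds per retry:
  i=0: D_i=min(1*2^0,2)=1, bounds=[0,1]
  i=1: D_i=min(1*2^1,2)=2, bounds=[0,2]
  i=2: D_i=min(1*2^2,2)=2, bounds=[0,2]
  i=3: D_i=min(1*2^3,2)=2, bounds=[0,2]
  i=4: D_i=min(1*2^4,2)=2, bounds=[0,2]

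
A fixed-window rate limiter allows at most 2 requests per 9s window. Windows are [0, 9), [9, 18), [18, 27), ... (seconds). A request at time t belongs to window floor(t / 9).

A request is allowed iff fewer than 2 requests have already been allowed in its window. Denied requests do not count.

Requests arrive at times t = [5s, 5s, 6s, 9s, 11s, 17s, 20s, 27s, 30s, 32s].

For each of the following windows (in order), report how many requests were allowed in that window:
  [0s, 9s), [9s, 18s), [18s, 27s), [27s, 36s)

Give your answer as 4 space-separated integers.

Answer: 2 2 1 2

Derivation:
Processing requests:
  req#1 t=5s (window 0): ALLOW
  req#2 t=5s (window 0): ALLOW
  req#3 t=6s (window 0): DENY
  req#4 t=9s (window 1): ALLOW
  req#5 t=11s (window 1): ALLOW
  req#6 t=17s (window 1): DENY
  req#7 t=20s (window 2): ALLOW
  req#8 t=27s (window 3): ALLOW
  req#9 t=30s (window 3): ALLOW
  req#10 t=32s (window 3): DENY

Allowed counts by window: 2 2 1 2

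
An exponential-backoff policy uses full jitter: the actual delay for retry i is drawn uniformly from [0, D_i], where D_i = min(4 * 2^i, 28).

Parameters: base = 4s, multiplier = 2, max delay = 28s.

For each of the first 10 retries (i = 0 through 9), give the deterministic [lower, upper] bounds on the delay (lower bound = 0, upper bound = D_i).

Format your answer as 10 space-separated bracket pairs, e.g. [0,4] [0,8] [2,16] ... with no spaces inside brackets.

Answer: [0,4] [0,8] [0,16] [0,28] [0,28] [0,28] [0,28] [0,28] [0,28] [0,28]

Derivation:
Computing bounds per retry:
  i=0: D_i=min(4*2^0,28)=4, bounds=[0,4]
  i=1: D_i=min(4*2^1,28)=8, bounds=[0,8]
  i=2: D_i=min(4*2^2,28)=16, bounds=[0,16]
  i=3: D_i=min(4*2^3,28)=28, bounds=[0,28]
  i=4: D_i=min(4*2^4,28)=28, bounds=[0,28]
  i=5: D_i=min(4*2^5,28)=28, bounds=[0,28]
  i=6: D_i=min(4*2^6,28)=28, bounds=[0,28]
  i=7: D_i=min(4*2^7,28)=28, bounds=[0,28]
  i=8: D_i=min(4*2^8,28)=28, bounds=[0,28]
  i=9: D_i=min(4*2^9,28)=28, bounds=[0,28]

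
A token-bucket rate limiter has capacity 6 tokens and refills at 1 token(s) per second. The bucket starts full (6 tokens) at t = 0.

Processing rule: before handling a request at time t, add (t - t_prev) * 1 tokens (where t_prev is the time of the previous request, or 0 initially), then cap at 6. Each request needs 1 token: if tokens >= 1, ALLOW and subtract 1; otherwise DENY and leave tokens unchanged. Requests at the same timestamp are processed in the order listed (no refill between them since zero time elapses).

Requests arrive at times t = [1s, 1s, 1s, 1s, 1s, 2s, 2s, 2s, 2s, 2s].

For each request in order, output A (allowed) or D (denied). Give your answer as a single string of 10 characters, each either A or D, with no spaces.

Answer: AAAAAAADDD

Derivation:
Simulating step by step:
  req#1 t=1s: ALLOW
  req#2 t=1s: ALLOW
  req#3 t=1s: ALLOW
  req#4 t=1s: ALLOW
  req#5 t=1s: ALLOW
  req#6 t=2s: ALLOW
  req#7 t=2s: ALLOW
  req#8 t=2s: DENY
  req#9 t=2s: DENY
  req#10 t=2s: DENY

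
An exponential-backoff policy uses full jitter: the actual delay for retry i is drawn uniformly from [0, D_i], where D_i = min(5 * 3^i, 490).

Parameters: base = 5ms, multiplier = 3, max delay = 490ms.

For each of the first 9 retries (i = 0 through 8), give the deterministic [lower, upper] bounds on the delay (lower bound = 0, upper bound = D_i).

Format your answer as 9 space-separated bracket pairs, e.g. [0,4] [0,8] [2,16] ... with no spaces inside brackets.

Answer: [0,5] [0,15] [0,45] [0,135] [0,405] [0,490] [0,490] [0,490] [0,490]

Derivation:
Computing bounds per retry:
  i=0: D_i=min(5*3^0,490)=5, bounds=[0,5]
  i=1: D_i=min(5*3^1,490)=15, bounds=[0,15]
  i=2: D_i=min(5*3^2,490)=45, bounds=[0,45]
  i=3: D_i=min(5*3^3,490)=135, bounds=[0,135]
  i=4: D_i=min(5*3^4,490)=405, bounds=[0,405]
  i=5: D_i=min(5*3^5,490)=490, bounds=[0,490]
  i=6: D_i=min(5*3^6,490)=490, bounds=[0,490]
  i=7: D_i=min(5*3^7,490)=490, bounds=[0,490]
  i=8: D_i=min(5*3^8,490)=490, bounds=[0,490]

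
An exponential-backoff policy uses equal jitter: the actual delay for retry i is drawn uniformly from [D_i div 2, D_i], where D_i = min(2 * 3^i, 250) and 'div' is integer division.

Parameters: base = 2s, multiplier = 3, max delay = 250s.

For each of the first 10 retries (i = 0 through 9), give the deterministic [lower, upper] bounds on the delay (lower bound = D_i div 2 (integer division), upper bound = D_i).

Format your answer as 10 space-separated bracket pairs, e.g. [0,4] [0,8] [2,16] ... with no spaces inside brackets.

Computing bounds per retry:
  i=0: D_i=min(2*3^0,250)=2, bounds=[1,2]
  i=1: D_i=min(2*3^1,250)=6, bounds=[3,6]
  i=2: D_i=min(2*3^2,250)=18, bounds=[9,18]
  i=3: D_i=min(2*3^3,250)=54, bounds=[27,54]
  i=4: D_i=min(2*3^4,250)=162, bounds=[81,162]
  i=5: D_i=min(2*3^5,250)=250, bounds=[125,250]
  i=6: D_i=min(2*3^6,250)=250, bounds=[125,250]
  i=7: D_i=min(2*3^7,250)=250, bounds=[125,250]
  i=8: D_i=min(2*3^8,250)=250, bounds=[125,250]
  i=9: D_i=min(2*3^9,250)=250, bounds=[125,250]

Answer: [1,2] [3,6] [9,18] [27,54] [81,162] [125,250] [125,250] [125,250] [125,250] [125,250]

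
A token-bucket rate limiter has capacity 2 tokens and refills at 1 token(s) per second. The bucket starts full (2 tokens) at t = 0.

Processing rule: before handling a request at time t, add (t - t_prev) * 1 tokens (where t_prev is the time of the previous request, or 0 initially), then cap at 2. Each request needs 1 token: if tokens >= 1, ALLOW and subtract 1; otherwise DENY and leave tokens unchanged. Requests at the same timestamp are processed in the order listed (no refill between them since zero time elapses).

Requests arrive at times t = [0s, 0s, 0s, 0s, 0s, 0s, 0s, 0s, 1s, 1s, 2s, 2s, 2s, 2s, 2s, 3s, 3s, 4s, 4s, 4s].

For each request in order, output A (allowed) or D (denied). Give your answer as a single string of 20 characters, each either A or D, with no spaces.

Answer: AADDDDDDADADDDDADADD

Derivation:
Simulating step by step:
  req#1 t=0s: ALLOW
  req#2 t=0s: ALLOW
  req#3 t=0s: DENY
  req#4 t=0s: DENY
  req#5 t=0s: DENY
  req#6 t=0s: DENY
  req#7 t=0s: DENY
  req#8 t=0s: DENY
  req#9 t=1s: ALLOW
  req#10 t=1s: DENY
  req#11 t=2s: ALLOW
  req#12 t=2s: DENY
  req#13 t=2s: DENY
  req#14 t=2s: DENY
  req#15 t=2s: DENY
  req#16 t=3s: ALLOW
  req#17 t=3s: DENY
  req#18 t=4s: ALLOW
  req#19 t=4s: DENY
  req#20 t=4s: DENY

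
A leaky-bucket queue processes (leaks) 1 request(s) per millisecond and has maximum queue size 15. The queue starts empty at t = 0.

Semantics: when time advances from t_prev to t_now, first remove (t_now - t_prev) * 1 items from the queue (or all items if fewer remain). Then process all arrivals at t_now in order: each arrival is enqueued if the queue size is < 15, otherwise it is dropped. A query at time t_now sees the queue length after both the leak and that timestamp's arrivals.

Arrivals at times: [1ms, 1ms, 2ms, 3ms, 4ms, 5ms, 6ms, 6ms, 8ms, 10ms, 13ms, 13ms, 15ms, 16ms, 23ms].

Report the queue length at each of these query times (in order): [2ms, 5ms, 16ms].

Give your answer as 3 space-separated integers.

Answer: 2 2 1

Derivation:
Queue lengths at query times:
  query t=2ms: backlog = 2
  query t=5ms: backlog = 2
  query t=16ms: backlog = 1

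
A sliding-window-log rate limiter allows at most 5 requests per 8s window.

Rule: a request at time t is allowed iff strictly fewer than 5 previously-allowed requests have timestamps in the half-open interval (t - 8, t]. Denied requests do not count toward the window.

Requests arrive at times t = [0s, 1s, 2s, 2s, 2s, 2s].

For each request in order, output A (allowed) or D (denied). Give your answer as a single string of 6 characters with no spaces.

Answer: AAAAAD

Derivation:
Tracking allowed requests in the window:
  req#1 t=0s: ALLOW
  req#2 t=1s: ALLOW
  req#3 t=2s: ALLOW
  req#4 t=2s: ALLOW
  req#5 t=2s: ALLOW
  req#6 t=2s: DENY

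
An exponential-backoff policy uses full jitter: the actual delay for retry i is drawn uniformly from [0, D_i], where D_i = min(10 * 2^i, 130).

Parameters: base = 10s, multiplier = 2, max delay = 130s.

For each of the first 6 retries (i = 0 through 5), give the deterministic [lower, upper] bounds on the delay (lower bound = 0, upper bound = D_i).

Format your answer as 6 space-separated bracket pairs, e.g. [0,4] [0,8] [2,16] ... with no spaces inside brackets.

Computing bounds per retry:
  i=0: D_i=min(10*2^0,130)=10, bounds=[0,10]
  i=1: D_i=min(10*2^1,130)=20, bounds=[0,20]
  i=2: D_i=min(10*2^2,130)=40, bounds=[0,40]
  i=3: D_i=min(10*2^3,130)=80, bounds=[0,80]
  i=4: D_i=min(10*2^4,130)=130, bounds=[0,130]
  i=5: D_i=min(10*2^5,130)=130, bounds=[0,130]

Answer: [0,10] [0,20] [0,40] [0,80] [0,130] [0,130]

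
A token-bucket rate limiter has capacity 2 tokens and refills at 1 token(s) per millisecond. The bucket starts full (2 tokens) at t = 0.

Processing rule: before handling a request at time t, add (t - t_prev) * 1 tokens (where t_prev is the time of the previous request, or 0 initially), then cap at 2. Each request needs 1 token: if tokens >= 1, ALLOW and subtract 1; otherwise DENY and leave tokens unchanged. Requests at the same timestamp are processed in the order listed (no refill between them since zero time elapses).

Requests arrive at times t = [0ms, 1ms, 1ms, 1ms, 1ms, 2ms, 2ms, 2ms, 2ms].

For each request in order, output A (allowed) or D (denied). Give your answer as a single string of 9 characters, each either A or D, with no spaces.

Simulating step by step:
  req#1 t=0ms: ALLOW
  req#2 t=1ms: ALLOW
  req#3 t=1ms: ALLOW
  req#4 t=1ms: DENY
  req#5 t=1ms: DENY
  req#6 t=2ms: ALLOW
  req#7 t=2ms: DENY
  req#8 t=2ms: DENY
  req#9 t=2ms: DENY

Answer: AAADDADDD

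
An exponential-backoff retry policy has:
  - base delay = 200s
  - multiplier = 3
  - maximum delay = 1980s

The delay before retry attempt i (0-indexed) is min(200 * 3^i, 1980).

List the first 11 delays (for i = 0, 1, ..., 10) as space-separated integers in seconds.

Answer: 200 600 1800 1980 1980 1980 1980 1980 1980 1980 1980

Derivation:
Computing each delay:
  i=0: min(200*3^0, 1980) = 200
  i=1: min(200*3^1, 1980) = 600
  i=2: min(200*3^2, 1980) = 1800
  i=3: min(200*3^3, 1980) = 1980
  i=4: min(200*3^4, 1980) = 1980
  i=5: min(200*3^5, 1980) = 1980
  i=6: min(200*3^6, 1980) = 1980
  i=7: min(200*3^7, 1980) = 1980
  i=8: min(200*3^8, 1980) = 1980
  i=9: min(200*3^9, 1980) = 1980
  i=10: min(200*3^10, 1980) = 1980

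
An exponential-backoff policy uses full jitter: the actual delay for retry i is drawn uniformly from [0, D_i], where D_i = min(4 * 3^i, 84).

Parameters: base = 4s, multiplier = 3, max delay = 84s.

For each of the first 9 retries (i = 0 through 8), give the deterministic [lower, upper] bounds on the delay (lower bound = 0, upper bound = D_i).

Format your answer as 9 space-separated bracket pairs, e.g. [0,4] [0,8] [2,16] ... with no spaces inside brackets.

Answer: [0,4] [0,12] [0,36] [0,84] [0,84] [0,84] [0,84] [0,84] [0,84]

Derivation:
Computing bounds per retry:
  i=0: D_i=min(4*3^0,84)=4, bounds=[0,4]
  i=1: D_i=min(4*3^1,84)=12, bounds=[0,12]
  i=2: D_i=min(4*3^2,84)=36, bounds=[0,36]
  i=3: D_i=min(4*3^3,84)=84, bounds=[0,84]
  i=4: D_i=min(4*3^4,84)=84, bounds=[0,84]
  i=5: D_i=min(4*3^5,84)=84, bounds=[0,84]
  i=6: D_i=min(4*3^6,84)=84, bounds=[0,84]
  i=7: D_i=min(4*3^7,84)=84, bounds=[0,84]
  i=8: D_i=min(4*3^8,84)=84, bounds=[0,84]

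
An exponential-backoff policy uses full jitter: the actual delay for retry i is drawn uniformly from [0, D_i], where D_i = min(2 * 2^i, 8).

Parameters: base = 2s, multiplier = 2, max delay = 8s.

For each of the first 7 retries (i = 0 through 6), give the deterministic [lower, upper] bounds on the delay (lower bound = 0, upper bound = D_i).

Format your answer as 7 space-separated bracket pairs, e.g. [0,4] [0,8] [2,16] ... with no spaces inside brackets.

Computing bounds per retry:
  i=0: D_i=min(2*2^0,8)=2, bounds=[0,2]
  i=1: D_i=min(2*2^1,8)=4, bounds=[0,4]
  i=2: D_i=min(2*2^2,8)=8, bounds=[0,8]
  i=3: D_i=min(2*2^3,8)=8, bounds=[0,8]
  i=4: D_i=min(2*2^4,8)=8, bounds=[0,8]
  i=5: D_i=min(2*2^5,8)=8, bounds=[0,8]
  i=6: D_i=min(2*2^6,8)=8, bounds=[0,8]

Answer: [0,2] [0,4] [0,8] [0,8] [0,8] [0,8] [0,8]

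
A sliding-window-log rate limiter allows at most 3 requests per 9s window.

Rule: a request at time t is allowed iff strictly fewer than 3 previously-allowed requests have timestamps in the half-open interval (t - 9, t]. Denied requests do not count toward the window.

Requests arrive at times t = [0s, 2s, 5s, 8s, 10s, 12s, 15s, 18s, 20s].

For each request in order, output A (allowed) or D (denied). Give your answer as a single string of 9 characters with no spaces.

Tracking allowed requests in the window:
  req#1 t=0s: ALLOW
  req#2 t=2s: ALLOW
  req#3 t=5s: ALLOW
  req#4 t=8s: DENY
  req#5 t=10s: ALLOW
  req#6 t=12s: ALLOW
  req#7 t=15s: ALLOW
  req#8 t=18s: DENY
  req#9 t=20s: ALLOW

Answer: AAADAAADA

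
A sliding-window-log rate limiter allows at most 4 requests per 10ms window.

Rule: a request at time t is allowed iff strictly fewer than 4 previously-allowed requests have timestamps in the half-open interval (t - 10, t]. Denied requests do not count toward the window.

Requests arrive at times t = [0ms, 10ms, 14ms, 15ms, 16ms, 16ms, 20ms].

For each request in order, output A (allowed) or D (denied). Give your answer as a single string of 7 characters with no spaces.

Tracking allowed requests in the window:
  req#1 t=0ms: ALLOW
  req#2 t=10ms: ALLOW
  req#3 t=14ms: ALLOW
  req#4 t=15ms: ALLOW
  req#5 t=16ms: ALLOW
  req#6 t=16ms: DENY
  req#7 t=20ms: ALLOW

Answer: AAAAADA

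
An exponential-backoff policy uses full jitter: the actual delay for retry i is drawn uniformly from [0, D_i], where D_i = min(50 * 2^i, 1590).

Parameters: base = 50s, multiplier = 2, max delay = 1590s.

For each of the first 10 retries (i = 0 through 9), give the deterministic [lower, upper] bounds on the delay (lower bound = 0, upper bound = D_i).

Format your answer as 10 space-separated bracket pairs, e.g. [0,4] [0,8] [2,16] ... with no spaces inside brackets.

Computing bounds per retry:
  i=0: D_i=min(50*2^0,1590)=50, bounds=[0,50]
  i=1: D_i=min(50*2^1,1590)=100, bounds=[0,100]
  i=2: D_i=min(50*2^2,1590)=200, bounds=[0,200]
  i=3: D_i=min(50*2^3,1590)=400, bounds=[0,400]
  i=4: D_i=min(50*2^4,1590)=800, bounds=[0,800]
  i=5: D_i=min(50*2^5,1590)=1590, bounds=[0,1590]
  i=6: D_i=min(50*2^6,1590)=1590, bounds=[0,1590]
  i=7: D_i=min(50*2^7,1590)=1590, bounds=[0,1590]
  i=8: D_i=min(50*2^8,1590)=1590, bounds=[0,1590]
  i=9: D_i=min(50*2^9,1590)=1590, bounds=[0,1590]

Answer: [0,50] [0,100] [0,200] [0,400] [0,800] [0,1590] [0,1590] [0,1590] [0,1590] [0,1590]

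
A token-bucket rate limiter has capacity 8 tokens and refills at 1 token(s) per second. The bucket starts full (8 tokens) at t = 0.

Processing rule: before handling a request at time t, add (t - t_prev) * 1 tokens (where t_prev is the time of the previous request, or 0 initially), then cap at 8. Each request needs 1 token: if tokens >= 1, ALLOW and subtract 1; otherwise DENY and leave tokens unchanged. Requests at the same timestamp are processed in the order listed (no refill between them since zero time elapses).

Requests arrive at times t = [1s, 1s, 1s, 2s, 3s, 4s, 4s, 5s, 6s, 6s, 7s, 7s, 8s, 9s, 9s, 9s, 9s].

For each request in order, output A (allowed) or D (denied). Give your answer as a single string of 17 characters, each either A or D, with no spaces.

Simulating step by step:
  req#1 t=1s: ALLOW
  req#2 t=1s: ALLOW
  req#3 t=1s: ALLOW
  req#4 t=2s: ALLOW
  req#5 t=3s: ALLOW
  req#6 t=4s: ALLOW
  req#7 t=4s: ALLOW
  req#8 t=5s: ALLOW
  req#9 t=6s: ALLOW
  req#10 t=6s: ALLOW
  req#11 t=7s: ALLOW
  req#12 t=7s: ALLOW
  req#13 t=8s: ALLOW
  req#14 t=9s: ALLOW
  req#15 t=9s: ALLOW
  req#16 t=9s: ALLOW
  req#17 t=9s: DENY

Answer: AAAAAAAAAAAAAAAAD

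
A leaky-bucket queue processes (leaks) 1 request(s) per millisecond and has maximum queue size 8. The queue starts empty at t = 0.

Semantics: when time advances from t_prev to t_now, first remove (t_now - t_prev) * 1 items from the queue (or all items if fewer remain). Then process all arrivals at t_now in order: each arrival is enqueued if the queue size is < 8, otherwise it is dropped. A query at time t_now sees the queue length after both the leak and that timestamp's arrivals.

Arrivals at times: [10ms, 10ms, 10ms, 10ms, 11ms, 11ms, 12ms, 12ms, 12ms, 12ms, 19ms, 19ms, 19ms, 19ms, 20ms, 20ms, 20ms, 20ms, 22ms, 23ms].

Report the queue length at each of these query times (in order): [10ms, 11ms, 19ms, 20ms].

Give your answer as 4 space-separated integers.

Queue lengths at query times:
  query t=10ms: backlog = 4
  query t=11ms: backlog = 5
  query t=19ms: backlog = 5
  query t=20ms: backlog = 8

Answer: 4 5 5 8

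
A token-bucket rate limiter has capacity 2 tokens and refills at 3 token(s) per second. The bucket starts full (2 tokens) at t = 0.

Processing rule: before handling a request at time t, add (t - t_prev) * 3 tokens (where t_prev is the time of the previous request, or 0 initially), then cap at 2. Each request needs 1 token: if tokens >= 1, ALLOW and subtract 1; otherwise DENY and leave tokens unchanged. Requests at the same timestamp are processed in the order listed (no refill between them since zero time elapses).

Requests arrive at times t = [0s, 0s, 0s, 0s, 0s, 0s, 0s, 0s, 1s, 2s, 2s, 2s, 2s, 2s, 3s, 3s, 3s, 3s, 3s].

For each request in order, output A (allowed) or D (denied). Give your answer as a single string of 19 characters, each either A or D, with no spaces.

Simulating step by step:
  req#1 t=0s: ALLOW
  req#2 t=0s: ALLOW
  req#3 t=0s: DENY
  req#4 t=0s: DENY
  req#5 t=0s: DENY
  req#6 t=0s: DENY
  req#7 t=0s: DENY
  req#8 t=0s: DENY
  req#9 t=1s: ALLOW
  req#10 t=2s: ALLOW
  req#11 t=2s: ALLOW
  req#12 t=2s: DENY
  req#13 t=2s: DENY
  req#14 t=2s: DENY
  req#15 t=3s: ALLOW
  req#16 t=3s: ALLOW
  req#17 t=3s: DENY
  req#18 t=3s: DENY
  req#19 t=3s: DENY

Answer: AADDDDDDAAADDDAADDD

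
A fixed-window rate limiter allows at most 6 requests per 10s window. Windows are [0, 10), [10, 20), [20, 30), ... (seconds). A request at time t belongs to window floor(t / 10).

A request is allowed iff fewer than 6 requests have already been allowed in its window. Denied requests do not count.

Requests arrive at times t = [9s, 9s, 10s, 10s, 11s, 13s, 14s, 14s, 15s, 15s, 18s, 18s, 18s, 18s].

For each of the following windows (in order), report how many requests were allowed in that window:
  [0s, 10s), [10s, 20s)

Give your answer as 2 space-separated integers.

Processing requests:
  req#1 t=9s (window 0): ALLOW
  req#2 t=9s (window 0): ALLOW
  req#3 t=10s (window 1): ALLOW
  req#4 t=10s (window 1): ALLOW
  req#5 t=11s (window 1): ALLOW
  req#6 t=13s (window 1): ALLOW
  req#7 t=14s (window 1): ALLOW
  req#8 t=14s (window 1): ALLOW
  req#9 t=15s (window 1): DENY
  req#10 t=15s (window 1): DENY
  req#11 t=18s (window 1): DENY
  req#12 t=18s (window 1): DENY
  req#13 t=18s (window 1): DENY
  req#14 t=18s (window 1): DENY

Allowed counts by window: 2 6

Answer: 2 6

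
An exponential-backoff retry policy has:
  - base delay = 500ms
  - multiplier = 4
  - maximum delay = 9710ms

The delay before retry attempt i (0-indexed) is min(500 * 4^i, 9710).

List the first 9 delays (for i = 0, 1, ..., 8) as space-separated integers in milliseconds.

Answer: 500 2000 8000 9710 9710 9710 9710 9710 9710

Derivation:
Computing each delay:
  i=0: min(500*4^0, 9710) = 500
  i=1: min(500*4^1, 9710) = 2000
  i=2: min(500*4^2, 9710) = 8000
  i=3: min(500*4^3, 9710) = 9710
  i=4: min(500*4^4, 9710) = 9710
  i=5: min(500*4^5, 9710) = 9710
  i=6: min(500*4^6, 9710) = 9710
  i=7: min(500*4^7, 9710) = 9710
  i=8: min(500*4^8, 9710) = 9710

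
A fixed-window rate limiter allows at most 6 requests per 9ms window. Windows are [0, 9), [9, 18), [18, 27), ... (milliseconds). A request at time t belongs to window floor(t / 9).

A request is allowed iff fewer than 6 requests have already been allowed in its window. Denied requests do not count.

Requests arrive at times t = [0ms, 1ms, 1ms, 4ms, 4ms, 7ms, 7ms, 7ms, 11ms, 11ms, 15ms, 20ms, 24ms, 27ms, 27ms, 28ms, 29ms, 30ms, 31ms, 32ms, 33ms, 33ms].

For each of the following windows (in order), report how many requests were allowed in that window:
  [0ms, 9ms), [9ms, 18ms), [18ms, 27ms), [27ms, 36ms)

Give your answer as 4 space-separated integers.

Processing requests:
  req#1 t=0ms (window 0): ALLOW
  req#2 t=1ms (window 0): ALLOW
  req#3 t=1ms (window 0): ALLOW
  req#4 t=4ms (window 0): ALLOW
  req#5 t=4ms (window 0): ALLOW
  req#6 t=7ms (window 0): ALLOW
  req#7 t=7ms (window 0): DENY
  req#8 t=7ms (window 0): DENY
  req#9 t=11ms (window 1): ALLOW
  req#10 t=11ms (window 1): ALLOW
  req#11 t=15ms (window 1): ALLOW
  req#12 t=20ms (window 2): ALLOW
  req#13 t=24ms (window 2): ALLOW
  req#14 t=27ms (window 3): ALLOW
  req#15 t=27ms (window 3): ALLOW
  req#16 t=28ms (window 3): ALLOW
  req#17 t=29ms (window 3): ALLOW
  req#18 t=30ms (window 3): ALLOW
  req#19 t=31ms (window 3): ALLOW
  req#20 t=32ms (window 3): DENY
  req#21 t=33ms (window 3): DENY
  req#22 t=33ms (window 3): DENY

Allowed counts by window: 6 3 2 6

Answer: 6 3 2 6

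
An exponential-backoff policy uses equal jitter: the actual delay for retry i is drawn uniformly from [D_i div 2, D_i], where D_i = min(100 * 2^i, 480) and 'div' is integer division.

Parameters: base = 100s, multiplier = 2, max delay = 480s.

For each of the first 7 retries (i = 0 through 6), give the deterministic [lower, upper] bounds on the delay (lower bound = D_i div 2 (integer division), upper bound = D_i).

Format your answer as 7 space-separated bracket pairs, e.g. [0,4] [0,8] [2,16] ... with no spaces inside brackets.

Computing bounds per retry:
  i=0: D_i=min(100*2^0,480)=100, bounds=[50,100]
  i=1: D_i=min(100*2^1,480)=200, bounds=[100,200]
  i=2: D_i=min(100*2^2,480)=400, bounds=[200,400]
  i=3: D_i=min(100*2^3,480)=480, bounds=[240,480]
  i=4: D_i=min(100*2^4,480)=480, bounds=[240,480]
  i=5: D_i=min(100*2^5,480)=480, bounds=[240,480]
  i=6: D_i=min(100*2^6,480)=480, bounds=[240,480]

Answer: [50,100] [100,200] [200,400] [240,480] [240,480] [240,480] [240,480]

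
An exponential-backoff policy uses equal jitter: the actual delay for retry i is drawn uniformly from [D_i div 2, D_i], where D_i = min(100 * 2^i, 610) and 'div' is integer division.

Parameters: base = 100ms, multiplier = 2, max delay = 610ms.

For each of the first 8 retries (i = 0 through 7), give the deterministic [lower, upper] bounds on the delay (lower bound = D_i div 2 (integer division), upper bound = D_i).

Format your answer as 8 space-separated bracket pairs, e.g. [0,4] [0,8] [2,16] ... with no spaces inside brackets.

Answer: [50,100] [100,200] [200,400] [305,610] [305,610] [305,610] [305,610] [305,610]

Derivation:
Computing bounds per retry:
  i=0: D_i=min(100*2^0,610)=100, bounds=[50,100]
  i=1: D_i=min(100*2^1,610)=200, bounds=[100,200]
  i=2: D_i=min(100*2^2,610)=400, bounds=[200,400]
  i=3: D_i=min(100*2^3,610)=610, bounds=[305,610]
  i=4: D_i=min(100*2^4,610)=610, bounds=[305,610]
  i=5: D_i=min(100*2^5,610)=610, bounds=[305,610]
  i=6: D_i=min(100*2^6,610)=610, bounds=[305,610]
  i=7: D_i=min(100*2^7,610)=610, bounds=[305,610]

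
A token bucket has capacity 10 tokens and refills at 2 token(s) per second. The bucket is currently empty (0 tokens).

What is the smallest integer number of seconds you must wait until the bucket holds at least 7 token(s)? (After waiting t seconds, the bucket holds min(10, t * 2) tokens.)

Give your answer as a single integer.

Need t * 2 >= 7, so t >= 7/2.
Smallest integer t = ceil(7/2) = 4.

Answer: 4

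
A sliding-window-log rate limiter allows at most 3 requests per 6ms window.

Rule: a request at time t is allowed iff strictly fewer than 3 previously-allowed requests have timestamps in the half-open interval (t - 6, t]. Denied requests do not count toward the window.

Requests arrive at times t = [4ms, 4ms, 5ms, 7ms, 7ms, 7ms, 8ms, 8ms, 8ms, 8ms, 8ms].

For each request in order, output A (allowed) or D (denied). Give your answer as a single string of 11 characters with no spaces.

Answer: AAADDDDDDDD

Derivation:
Tracking allowed requests in the window:
  req#1 t=4ms: ALLOW
  req#2 t=4ms: ALLOW
  req#3 t=5ms: ALLOW
  req#4 t=7ms: DENY
  req#5 t=7ms: DENY
  req#6 t=7ms: DENY
  req#7 t=8ms: DENY
  req#8 t=8ms: DENY
  req#9 t=8ms: DENY
  req#10 t=8ms: DENY
  req#11 t=8ms: DENY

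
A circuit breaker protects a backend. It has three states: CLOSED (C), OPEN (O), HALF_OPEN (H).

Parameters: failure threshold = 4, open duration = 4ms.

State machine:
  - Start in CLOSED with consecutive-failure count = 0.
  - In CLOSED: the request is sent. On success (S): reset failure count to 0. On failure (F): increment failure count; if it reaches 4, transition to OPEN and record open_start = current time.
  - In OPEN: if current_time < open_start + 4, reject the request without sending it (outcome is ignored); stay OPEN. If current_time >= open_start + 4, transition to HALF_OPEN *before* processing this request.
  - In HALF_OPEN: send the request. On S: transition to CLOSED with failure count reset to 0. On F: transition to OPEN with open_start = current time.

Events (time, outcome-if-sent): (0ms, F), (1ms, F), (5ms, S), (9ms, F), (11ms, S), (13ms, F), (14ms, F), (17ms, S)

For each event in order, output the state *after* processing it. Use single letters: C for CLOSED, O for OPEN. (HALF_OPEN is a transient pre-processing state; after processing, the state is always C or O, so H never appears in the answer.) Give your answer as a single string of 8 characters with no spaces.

State after each event:
  event#1 t=0ms outcome=F: state=CLOSED
  event#2 t=1ms outcome=F: state=CLOSED
  event#3 t=5ms outcome=S: state=CLOSED
  event#4 t=9ms outcome=F: state=CLOSED
  event#5 t=11ms outcome=S: state=CLOSED
  event#6 t=13ms outcome=F: state=CLOSED
  event#7 t=14ms outcome=F: state=CLOSED
  event#8 t=17ms outcome=S: state=CLOSED

Answer: CCCCCCCC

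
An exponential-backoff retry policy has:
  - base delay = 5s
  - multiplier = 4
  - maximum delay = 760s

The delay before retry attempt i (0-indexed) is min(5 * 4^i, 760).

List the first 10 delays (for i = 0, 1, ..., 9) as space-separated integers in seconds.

Answer: 5 20 80 320 760 760 760 760 760 760

Derivation:
Computing each delay:
  i=0: min(5*4^0, 760) = 5
  i=1: min(5*4^1, 760) = 20
  i=2: min(5*4^2, 760) = 80
  i=3: min(5*4^3, 760) = 320
  i=4: min(5*4^4, 760) = 760
  i=5: min(5*4^5, 760) = 760
  i=6: min(5*4^6, 760) = 760
  i=7: min(5*4^7, 760) = 760
  i=8: min(5*4^8, 760) = 760
  i=9: min(5*4^9, 760) = 760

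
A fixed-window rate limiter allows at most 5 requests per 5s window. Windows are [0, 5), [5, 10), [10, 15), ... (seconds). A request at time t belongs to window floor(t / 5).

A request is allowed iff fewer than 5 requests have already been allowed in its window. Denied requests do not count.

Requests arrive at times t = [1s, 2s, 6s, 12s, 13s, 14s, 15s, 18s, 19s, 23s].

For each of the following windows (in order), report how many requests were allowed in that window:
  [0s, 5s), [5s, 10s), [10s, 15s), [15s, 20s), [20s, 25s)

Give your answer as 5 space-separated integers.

Answer: 2 1 3 3 1

Derivation:
Processing requests:
  req#1 t=1s (window 0): ALLOW
  req#2 t=2s (window 0): ALLOW
  req#3 t=6s (window 1): ALLOW
  req#4 t=12s (window 2): ALLOW
  req#5 t=13s (window 2): ALLOW
  req#6 t=14s (window 2): ALLOW
  req#7 t=15s (window 3): ALLOW
  req#8 t=18s (window 3): ALLOW
  req#9 t=19s (window 3): ALLOW
  req#10 t=23s (window 4): ALLOW

Allowed counts by window: 2 1 3 3 1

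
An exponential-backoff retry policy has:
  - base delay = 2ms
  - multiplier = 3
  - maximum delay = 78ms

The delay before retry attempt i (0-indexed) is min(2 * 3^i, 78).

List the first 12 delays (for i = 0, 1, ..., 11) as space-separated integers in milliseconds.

Computing each delay:
  i=0: min(2*3^0, 78) = 2
  i=1: min(2*3^1, 78) = 6
  i=2: min(2*3^2, 78) = 18
  i=3: min(2*3^3, 78) = 54
  i=4: min(2*3^4, 78) = 78
  i=5: min(2*3^5, 78) = 78
  i=6: min(2*3^6, 78) = 78
  i=7: min(2*3^7, 78) = 78
  i=8: min(2*3^8, 78) = 78
  i=9: min(2*3^9, 78) = 78
  i=10: min(2*3^10, 78) = 78
  i=11: min(2*3^11, 78) = 78

Answer: 2 6 18 54 78 78 78 78 78 78 78 78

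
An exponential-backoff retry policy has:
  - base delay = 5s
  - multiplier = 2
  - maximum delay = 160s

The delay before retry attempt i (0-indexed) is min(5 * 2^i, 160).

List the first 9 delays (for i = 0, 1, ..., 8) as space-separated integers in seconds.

Computing each delay:
  i=0: min(5*2^0, 160) = 5
  i=1: min(5*2^1, 160) = 10
  i=2: min(5*2^2, 160) = 20
  i=3: min(5*2^3, 160) = 40
  i=4: min(5*2^4, 160) = 80
  i=5: min(5*2^5, 160) = 160
  i=6: min(5*2^6, 160) = 160
  i=7: min(5*2^7, 160) = 160
  i=8: min(5*2^8, 160) = 160

Answer: 5 10 20 40 80 160 160 160 160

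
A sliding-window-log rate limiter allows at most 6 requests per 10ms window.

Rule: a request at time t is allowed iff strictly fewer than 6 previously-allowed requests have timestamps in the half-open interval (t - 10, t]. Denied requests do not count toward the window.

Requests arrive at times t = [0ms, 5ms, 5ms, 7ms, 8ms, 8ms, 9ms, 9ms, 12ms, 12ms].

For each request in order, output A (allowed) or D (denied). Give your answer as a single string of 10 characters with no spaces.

Tracking allowed requests in the window:
  req#1 t=0ms: ALLOW
  req#2 t=5ms: ALLOW
  req#3 t=5ms: ALLOW
  req#4 t=7ms: ALLOW
  req#5 t=8ms: ALLOW
  req#6 t=8ms: ALLOW
  req#7 t=9ms: DENY
  req#8 t=9ms: DENY
  req#9 t=12ms: ALLOW
  req#10 t=12ms: DENY

Answer: AAAAAADDAD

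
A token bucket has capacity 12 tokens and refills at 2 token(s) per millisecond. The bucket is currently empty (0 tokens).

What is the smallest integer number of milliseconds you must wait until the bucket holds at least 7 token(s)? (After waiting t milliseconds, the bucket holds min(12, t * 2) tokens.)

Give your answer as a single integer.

Answer: 4

Derivation:
Need t * 2 >= 7, so t >= 7/2.
Smallest integer t = ceil(7/2) = 4.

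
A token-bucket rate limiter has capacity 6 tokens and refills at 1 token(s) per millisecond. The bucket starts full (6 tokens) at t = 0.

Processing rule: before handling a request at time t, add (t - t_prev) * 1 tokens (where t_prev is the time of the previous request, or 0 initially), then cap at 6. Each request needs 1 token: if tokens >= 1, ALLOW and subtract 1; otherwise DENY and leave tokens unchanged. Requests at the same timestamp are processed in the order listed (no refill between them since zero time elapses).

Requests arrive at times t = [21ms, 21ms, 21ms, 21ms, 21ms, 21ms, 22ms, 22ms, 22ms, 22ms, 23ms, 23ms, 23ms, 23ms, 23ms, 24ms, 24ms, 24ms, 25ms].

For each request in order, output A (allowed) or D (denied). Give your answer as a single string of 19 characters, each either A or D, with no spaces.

Answer: AAAAAAADDDADDDDADDA

Derivation:
Simulating step by step:
  req#1 t=21ms: ALLOW
  req#2 t=21ms: ALLOW
  req#3 t=21ms: ALLOW
  req#4 t=21ms: ALLOW
  req#5 t=21ms: ALLOW
  req#6 t=21ms: ALLOW
  req#7 t=22ms: ALLOW
  req#8 t=22ms: DENY
  req#9 t=22ms: DENY
  req#10 t=22ms: DENY
  req#11 t=23ms: ALLOW
  req#12 t=23ms: DENY
  req#13 t=23ms: DENY
  req#14 t=23ms: DENY
  req#15 t=23ms: DENY
  req#16 t=24ms: ALLOW
  req#17 t=24ms: DENY
  req#18 t=24ms: DENY
  req#19 t=25ms: ALLOW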